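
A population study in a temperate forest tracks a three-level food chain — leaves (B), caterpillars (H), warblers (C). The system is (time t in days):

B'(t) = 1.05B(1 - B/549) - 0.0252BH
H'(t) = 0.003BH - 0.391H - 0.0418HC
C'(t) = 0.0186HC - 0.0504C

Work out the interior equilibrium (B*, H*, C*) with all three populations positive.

B* ≈ 513, H* ≈ 2.71, C* ≈ 27.5

From dC/dt = 0: 0.0186H* = 0.0504, so H* = 2.71.
From dB/dt = 0: 1.05(1 - B*/549) = 0.0252·2.71, giving B* = 549·(1 - 0.065) = 513.
From dH/dt = 0: 0.003·513 - 0.391 = 0.0418C*, so C* = 1.15/0.0418 = 27.5.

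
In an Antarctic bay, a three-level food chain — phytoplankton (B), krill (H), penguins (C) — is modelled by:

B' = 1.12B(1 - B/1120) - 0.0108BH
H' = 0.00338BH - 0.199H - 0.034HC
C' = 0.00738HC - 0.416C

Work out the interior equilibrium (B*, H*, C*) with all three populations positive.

B* ≈ 511, H* ≈ 56.4, C* ≈ 45

From dC/dt = 0: 0.00738H* = 0.416, so H* = 56.4.
From dB/dt = 0: 1.12(1 - B*/1120) = 0.0108·56.4, giving B* = 1120·(1 - 0.544) = 511.
From dH/dt = 0: 0.00338·511 - 0.199 = 0.034C*, so C* = 1.53/0.034 = 45.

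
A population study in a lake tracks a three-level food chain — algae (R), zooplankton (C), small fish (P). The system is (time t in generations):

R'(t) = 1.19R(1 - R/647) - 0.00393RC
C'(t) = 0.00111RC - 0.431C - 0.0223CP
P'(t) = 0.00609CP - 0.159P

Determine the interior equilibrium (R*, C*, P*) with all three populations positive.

From dP/dt = 0: 0.00609C* = 0.159, so C* = 26.1.
From dR/dt = 0: 1.19(1 - R*/647) = 0.00393·26.1, giving R* = 647·(1 - 0.0862) = 591.
From dC/dt = 0: 0.00111·591 - 0.431 = 0.0223P*, so P* = 0.225/0.0223 = 10.1.

R* ≈ 591, C* ≈ 26.1, P* ≈ 10.1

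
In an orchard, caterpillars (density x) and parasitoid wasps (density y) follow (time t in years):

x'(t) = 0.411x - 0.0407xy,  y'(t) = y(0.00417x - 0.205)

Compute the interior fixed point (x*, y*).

Set dy/dt = 0 with y > 0: 0.00417x - 0.205 = 0, so x* = 0.205/0.00417 = 49.2.
Set dx/dt = 0 with x > 0: 0.411 - 0.0407y = 0, so y* = 0.411/0.0407 = 10.1.

x* ≈ 49.2, y* ≈ 10.1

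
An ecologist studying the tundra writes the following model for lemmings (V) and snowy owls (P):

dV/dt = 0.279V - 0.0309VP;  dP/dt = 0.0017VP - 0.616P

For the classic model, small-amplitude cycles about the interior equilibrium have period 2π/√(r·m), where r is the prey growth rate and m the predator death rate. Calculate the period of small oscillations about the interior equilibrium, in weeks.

T ≈ 15.2 weeks

Here r = 0.279 and m = 0.616, so r·m = 0.172.
ω = √0.172 = 0.415 per week, hence T = 2π/ω ≈ 15.2 weeks.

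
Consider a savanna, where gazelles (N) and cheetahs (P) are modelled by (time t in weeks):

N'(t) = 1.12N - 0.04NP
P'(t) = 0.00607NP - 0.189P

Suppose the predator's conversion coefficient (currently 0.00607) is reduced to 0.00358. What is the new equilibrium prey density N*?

N* ≈ 52.8

At the interior fixed point, setting dP/dt = 0 with P > 0 fixes N* = (predator death rate)/(NP coefficient) — independent of the other coefficients.
With the change, N* = 0.189/0.00358 = 52.8; it rises from 31.1.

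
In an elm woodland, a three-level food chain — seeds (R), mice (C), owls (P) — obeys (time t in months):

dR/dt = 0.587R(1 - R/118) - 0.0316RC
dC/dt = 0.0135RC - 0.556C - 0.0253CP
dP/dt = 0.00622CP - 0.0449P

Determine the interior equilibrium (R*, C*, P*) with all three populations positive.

From dP/dt = 0: 0.00622C* = 0.0449, so C* = 7.22.
From dR/dt = 0: 0.587(1 - R*/118) = 0.0316·7.22, giving R* = 118·(1 - 0.389) = 72.1.
From dC/dt = 0: 0.0135·72.1 - 0.556 = 0.0253P*, so P* = 0.418/0.0253 = 16.5.

R* ≈ 72.1, C* ≈ 7.22, P* ≈ 16.5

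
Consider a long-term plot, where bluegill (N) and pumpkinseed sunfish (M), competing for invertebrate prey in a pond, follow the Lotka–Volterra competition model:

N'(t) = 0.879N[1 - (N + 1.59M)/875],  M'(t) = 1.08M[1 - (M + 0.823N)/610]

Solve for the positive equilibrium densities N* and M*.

Setting both brackets to zero gives the nullclines N + 1.59M = 875 and 0.823N + M = 610.
Substituting M = 610 - 0.823N into the first: N(1 - 1.59·0.823) = 875 - 1.59·610.
So N* = -94.9/-0.309 = 308, and then M* = 610 - 0.823·308 = 357.

N* ≈ 308, M* ≈ 357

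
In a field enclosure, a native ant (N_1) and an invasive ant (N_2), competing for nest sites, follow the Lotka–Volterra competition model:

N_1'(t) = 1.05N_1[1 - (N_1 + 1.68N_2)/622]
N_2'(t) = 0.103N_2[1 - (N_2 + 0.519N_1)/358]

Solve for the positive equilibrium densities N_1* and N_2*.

N_1* ≈ 161, N_2* ≈ 275

Setting both brackets to zero gives the nullclines N_1 + 1.68N_2 = 622 and 0.519N_1 + N_2 = 358.
Substituting N_2 = 358 - 0.519N_1 into the first: N_1(1 - 1.68·0.519) = 622 - 1.68·358.
So N_1* = 20.6/0.128 = 161, and then N_2* = 358 - 0.519·161 = 275.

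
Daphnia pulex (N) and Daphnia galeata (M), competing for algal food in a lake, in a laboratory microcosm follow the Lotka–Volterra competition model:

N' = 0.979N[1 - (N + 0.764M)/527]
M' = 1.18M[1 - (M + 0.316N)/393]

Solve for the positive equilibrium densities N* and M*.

Setting both brackets to zero gives the nullclines N + 0.764M = 527 and 0.316N + M = 393.
Substituting M = 393 - 0.316N into the first: N(1 - 0.764·0.316) = 527 - 0.764·393.
So N* = 227/0.759 = 299, and then M* = 393 - 0.316·299 = 299.

N* ≈ 299, M* ≈ 299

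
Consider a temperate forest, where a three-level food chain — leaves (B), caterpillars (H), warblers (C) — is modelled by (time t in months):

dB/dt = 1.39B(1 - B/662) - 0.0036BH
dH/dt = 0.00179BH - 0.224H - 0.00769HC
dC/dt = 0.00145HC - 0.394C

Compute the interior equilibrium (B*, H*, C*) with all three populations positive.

B* ≈ 196, H* ≈ 272, C* ≈ 16.5

From dC/dt = 0: 0.00145H* = 0.394, so H* = 272.
From dB/dt = 0: 1.39(1 - B*/662) = 0.0036·272, giving B* = 662·(1 - 0.704) = 196.
From dH/dt = 0: 0.00179·196 - 0.224 = 0.00769C*, so C* = 0.127/0.00769 = 16.5.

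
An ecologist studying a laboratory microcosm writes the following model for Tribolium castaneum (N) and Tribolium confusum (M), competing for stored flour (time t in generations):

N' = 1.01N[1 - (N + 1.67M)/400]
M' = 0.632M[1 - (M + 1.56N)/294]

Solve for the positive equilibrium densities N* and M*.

Setting both brackets to zero gives the nullclines N + 1.67M = 400 and 1.56N + M = 294.
Substituting M = 294 - 1.56N into the first: N(1 - 1.67·1.56) = 400 - 1.67·294.
So N* = -91/-1.61 = 56.7, and then M* = 294 - 1.56·56.7 = 206.

N* ≈ 56.7, M* ≈ 206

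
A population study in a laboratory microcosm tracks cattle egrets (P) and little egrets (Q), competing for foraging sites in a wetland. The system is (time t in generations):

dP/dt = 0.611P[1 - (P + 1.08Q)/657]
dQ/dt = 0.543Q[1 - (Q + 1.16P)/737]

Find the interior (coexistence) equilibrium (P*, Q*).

Setting both brackets to zero gives the nullclines P + 1.08Q = 657 and 1.16P + Q = 737.
Substituting Q = 737 - 1.16P into the first: P(1 - 1.08·1.16) = 657 - 1.08·737.
So P* = -139/-0.253 = 550, and then Q* = 737 - 1.16·550 = 99.4.

P* ≈ 550, Q* ≈ 99.4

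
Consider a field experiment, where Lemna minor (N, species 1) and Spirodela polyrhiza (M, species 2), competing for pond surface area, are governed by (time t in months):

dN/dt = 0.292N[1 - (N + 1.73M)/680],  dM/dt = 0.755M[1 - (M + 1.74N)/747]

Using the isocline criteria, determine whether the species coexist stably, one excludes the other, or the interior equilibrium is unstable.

Compare the nullcline intercepts: K1/α12 = 680/1.73 = 393 < K2 = 747; K2/α21 = 747/1.74 = 429 < K1 = 680.
Since both are reversed, neither can invade when rare; the interior point is a saddle.

unstable coexistence (outcome depends on initial conditions)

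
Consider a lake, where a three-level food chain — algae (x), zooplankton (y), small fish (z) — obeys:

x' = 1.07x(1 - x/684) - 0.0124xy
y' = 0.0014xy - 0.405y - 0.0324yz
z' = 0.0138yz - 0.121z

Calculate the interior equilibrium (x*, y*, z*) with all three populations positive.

From dz/dt = 0: 0.0138y* = 0.121, so y* = 8.77.
From dx/dt = 0: 1.07(1 - x*/684) = 0.0124·8.77, giving x* = 684·(1 - 0.102) = 614.
From dy/dt = 0: 0.0014·614 - 0.405 = 0.0324z*, so z* = 0.455/0.0324 = 14.1.

x* ≈ 614, y* ≈ 8.77, z* ≈ 14.1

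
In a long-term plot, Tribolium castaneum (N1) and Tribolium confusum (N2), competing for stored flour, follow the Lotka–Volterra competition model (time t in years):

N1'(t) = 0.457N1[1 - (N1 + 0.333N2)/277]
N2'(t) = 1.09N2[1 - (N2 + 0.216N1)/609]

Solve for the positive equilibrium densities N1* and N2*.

Setting both brackets to zero gives the nullclines N1 + 0.333N2 = 277 and 0.216N1 + N2 = 609.
Substituting N2 = 609 - 0.216N1 into the first: N1(1 - 0.333·0.216) = 277 - 0.333·609.
So N1* = 74.2/0.928 = 80, and then N2* = 609 - 0.216·80 = 592.

N1* ≈ 80, N2* ≈ 592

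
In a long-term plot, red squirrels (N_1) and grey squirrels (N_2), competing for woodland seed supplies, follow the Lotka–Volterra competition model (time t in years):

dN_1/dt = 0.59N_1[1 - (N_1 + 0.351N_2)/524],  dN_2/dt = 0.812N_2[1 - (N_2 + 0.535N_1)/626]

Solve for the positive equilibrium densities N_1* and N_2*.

N_1* ≈ 375, N_2* ≈ 426

Setting both brackets to zero gives the nullclines N_1 + 0.351N_2 = 524 and 0.535N_1 + N_2 = 626.
Substituting N_2 = 626 - 0.535N_1 into the first: N_1(1 - 0.351·0.535) = 524 - 0.351·626.
So N_1* = 304/0.812 = 375, and then N_2* = 626 - 0.535·375 = 426.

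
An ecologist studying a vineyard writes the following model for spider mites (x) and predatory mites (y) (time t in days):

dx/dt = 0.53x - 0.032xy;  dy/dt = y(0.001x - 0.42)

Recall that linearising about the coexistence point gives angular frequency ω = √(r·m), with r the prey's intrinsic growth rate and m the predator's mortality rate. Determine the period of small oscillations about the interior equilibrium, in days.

Here r = 0.53 and m = 0.42, so r·m = 0.223.
ω = √0.223 = 0.472 per day, hence T = 2π/ω ≈ 13.3 days.

T ≈ 13.3 days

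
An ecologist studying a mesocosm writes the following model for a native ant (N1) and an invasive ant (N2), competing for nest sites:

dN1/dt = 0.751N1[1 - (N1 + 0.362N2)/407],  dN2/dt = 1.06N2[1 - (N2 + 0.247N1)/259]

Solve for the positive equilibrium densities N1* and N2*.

N1* ≈ 344, N2* ≈ 174

Setting both brackets to zero gives the nullclines N1 + 0.362N2 = 407 and 0.247N1 + N2 = 259.
Substituting N2 = 259 - 0.247N1 into the first: N1(1 - 0.362·0.247) = 407 - 0.362·259.
So N1* = 313/0.911 = 344, and then N2* = 259 - 0.247·344 = 174.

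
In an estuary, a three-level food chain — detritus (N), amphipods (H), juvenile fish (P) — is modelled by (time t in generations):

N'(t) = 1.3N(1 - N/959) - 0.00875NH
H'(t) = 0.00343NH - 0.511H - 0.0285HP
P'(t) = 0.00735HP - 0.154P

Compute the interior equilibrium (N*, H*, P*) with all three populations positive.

From dP/dt = 0: 0.00735H* = 0.154, so H* = 21.
From dN/dt = 0: 1.3(1 - N*/959) = 0.00875·21, giving N* = 959·(1 - 0.141) = 824.
From dH/dt = 0: 0.00343·824 - 0.511 = 0.0285P*, so P* = 2.31/0.0285 = 81.2.

N* ≈ 824, H* ≈ 21, P* ≈ 81.2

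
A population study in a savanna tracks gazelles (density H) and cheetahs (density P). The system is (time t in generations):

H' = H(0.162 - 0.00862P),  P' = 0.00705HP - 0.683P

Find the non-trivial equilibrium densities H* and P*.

H* ≈ 96.9, P* ≈ 18.8

Set dP/dt = 0 with P > 0: 0.00705H - 0.683 = 0, so H* = 0.683/0.00705 = 96.9.
Set dH/dt = 0 with H > 0: 0.162 - 0.00862P = 0, so P* = 0.162/0.00862 = 18.8.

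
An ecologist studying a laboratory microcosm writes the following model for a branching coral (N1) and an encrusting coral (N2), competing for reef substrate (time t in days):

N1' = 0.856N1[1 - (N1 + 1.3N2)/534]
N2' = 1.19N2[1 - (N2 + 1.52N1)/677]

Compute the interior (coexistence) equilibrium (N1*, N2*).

N1* ≈ 355, N2* ≈ 138

Setting both brackets to zero gives the nullclines N1 + 1.3N2 = 534 and 1.52N1 + N2 = 677.
Substituting N2 = 677 - 1.52N1 into the first: N1(1 - 1.3·1.52) = 534 - 1.3·677.
So N1* = -346/-0.976 = 355, and then N2* = 677 - 1.52·355 = 138.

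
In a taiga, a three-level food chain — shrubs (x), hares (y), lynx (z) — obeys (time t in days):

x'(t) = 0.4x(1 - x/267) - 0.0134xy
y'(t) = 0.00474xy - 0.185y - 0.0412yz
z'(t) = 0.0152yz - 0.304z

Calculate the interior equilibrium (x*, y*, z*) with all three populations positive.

From dz/dt = 0: 0.0152y* = 0.304, so y* = 20.
From dx/dt = 0: 0.4(1 - x*/267) = 0.0134·20, giving x* = 267·(1 - 0.67) = 88.1.
From dy/dt = 0: 0.00474·88.1 - 0.185 = 0.0412z*, so z* = 0.233/0.0412 = 5.65.

x* ≈ 88.1, y* ≈ 20, z* ≈ 5.65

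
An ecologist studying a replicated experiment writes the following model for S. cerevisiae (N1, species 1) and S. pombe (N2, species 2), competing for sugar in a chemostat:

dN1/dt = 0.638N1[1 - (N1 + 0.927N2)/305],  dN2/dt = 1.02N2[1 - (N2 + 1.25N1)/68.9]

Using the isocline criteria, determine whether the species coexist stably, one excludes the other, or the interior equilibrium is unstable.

species 1 excludes species 2

Compare the nullcline intercepts: K1/α12 = 305/0.927 = 329 > K2 = 68.9; K2/α21 = 68.9/1.25 = 55.1 < K1 = 305.
Since the inequalities point opposite ways, species 1 can invade but species 2 cannot.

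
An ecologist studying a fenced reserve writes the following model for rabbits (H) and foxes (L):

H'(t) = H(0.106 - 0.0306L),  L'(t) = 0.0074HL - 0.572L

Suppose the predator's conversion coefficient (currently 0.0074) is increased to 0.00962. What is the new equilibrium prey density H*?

H* ≈ 59.5

At the interior fixed point, setting dL/dt = 0 with L > 0 fixes H* = (predator death rate)/(HL coefficient) — independent of the other coefficients.
With the change, H* = 0.572/0.00962 = 59.5; it falls from 77.3.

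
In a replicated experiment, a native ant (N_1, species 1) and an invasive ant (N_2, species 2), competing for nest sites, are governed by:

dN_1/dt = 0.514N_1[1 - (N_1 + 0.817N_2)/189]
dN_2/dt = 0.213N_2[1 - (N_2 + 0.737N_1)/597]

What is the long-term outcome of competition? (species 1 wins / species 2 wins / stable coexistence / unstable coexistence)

species 2 excludes species 1

Compare the nullcline intercepts: K1/α12 = 189/0.817 = 231 < K2 = 597; K2/α21 = 597/0.737 = 810 > K1 = 189.
Since the inequalities point opposite ways, species 2 can invade but species 1 cannot.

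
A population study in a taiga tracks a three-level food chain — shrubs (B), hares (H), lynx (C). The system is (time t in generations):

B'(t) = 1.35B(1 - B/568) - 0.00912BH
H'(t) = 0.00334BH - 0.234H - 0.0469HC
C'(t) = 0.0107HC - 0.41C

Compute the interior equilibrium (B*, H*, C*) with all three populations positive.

B* ≈ 421, H* ≈ 38.3, C* ≈ 25

From dC/dt = 0: 0.0107H* = 0.41, so H* = 38.3.
From dB/dt = 0: 1.35(1 - B*/568) = 0.00912·38.3, giving B* = 568·(1 - 0.259) = 421.
From dH/dt = 0: 0.00334·421 - 0.234 = 0.0469C*, so C* = 1.17/0.0469 = 25.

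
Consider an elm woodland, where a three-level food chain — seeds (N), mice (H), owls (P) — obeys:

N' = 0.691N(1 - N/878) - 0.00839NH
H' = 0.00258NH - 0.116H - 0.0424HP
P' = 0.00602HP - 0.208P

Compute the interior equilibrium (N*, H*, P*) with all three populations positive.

From dP/dt = 0: 0.00602H* = 0.208, so H* = 34.6.
From dN/dt = 0: 0.691(1 - N*/878) = 0.00839·34.6, giving N* = 878·(1 - 0.42) = 510.
From dH/dt = 0: 0.00258·510 - 0.116 = 0.0424P*, so P* = 1.2/0.0424 = 28.3.

N* ≈ 510, H* ≈ 34.6, P* ≈ 28.3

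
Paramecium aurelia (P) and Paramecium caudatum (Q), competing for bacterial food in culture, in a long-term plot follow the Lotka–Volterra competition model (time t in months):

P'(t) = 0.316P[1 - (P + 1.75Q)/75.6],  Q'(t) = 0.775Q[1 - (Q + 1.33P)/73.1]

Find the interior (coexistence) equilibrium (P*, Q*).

Setting both brackets to zero gives the nullclines P + 1.75Q = 75.6 and 1.33P + Q = 73.1.
Substituting Q = 73.1 - 1.33P into the first: P(1 - 1.75·1.33) = 75.6 - 1.75·73.1.
So P* = -52.3/-1.33 = 39.4, and then Q* = 73.1 - 1.33·39.4 = 20.7.

P* ≈ 39.4, Q* ≈ 20.7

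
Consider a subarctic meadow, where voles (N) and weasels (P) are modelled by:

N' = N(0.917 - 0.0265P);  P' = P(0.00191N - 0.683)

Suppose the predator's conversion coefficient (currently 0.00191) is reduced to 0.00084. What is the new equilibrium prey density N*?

At the interior fixed point, setting dP/dt = 0 with P > 0 fixes N* = (predator death rate)/(NP coefficient) — independent of the other coefficients.
With the change, N* = 0.683/0.00084 = 813; it rises from 358.

N* ≈ 813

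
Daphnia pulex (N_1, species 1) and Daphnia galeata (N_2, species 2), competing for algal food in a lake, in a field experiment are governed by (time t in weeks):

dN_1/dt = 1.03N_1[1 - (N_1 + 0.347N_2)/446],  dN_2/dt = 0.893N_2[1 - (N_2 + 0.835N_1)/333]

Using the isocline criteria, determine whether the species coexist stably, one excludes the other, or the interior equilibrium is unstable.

Compare the nullcline intercepts: K1/α12 = 446/0.347 = 1290 > K2 = 333; K2/α21 = 333/0.835 = 399 < K1 = 446.
Since the inequalities point opposite ways, species 1 can invade but species 2 cannot.

species 1 excludes species 2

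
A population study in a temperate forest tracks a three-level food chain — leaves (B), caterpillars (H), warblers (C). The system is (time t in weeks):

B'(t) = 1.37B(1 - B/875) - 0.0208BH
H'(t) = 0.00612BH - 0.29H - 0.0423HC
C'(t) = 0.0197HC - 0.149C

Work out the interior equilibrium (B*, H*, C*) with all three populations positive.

B* ≈ 775, H* ≈ 7.56, C* ≈ 105

From dC/dt = 0: 0.0197H* = 0.149, so H* = 7.56.
From dB/dt = 0: 1.37(1 - B*/875) = 0.0208·7.56, giving B* = 875·(1 - 0.115) = 775.
From dH/dt = 0: 0.00612·775 - 0.29 = 0.0423C*, so C* = 4.45/0.0423 = 105.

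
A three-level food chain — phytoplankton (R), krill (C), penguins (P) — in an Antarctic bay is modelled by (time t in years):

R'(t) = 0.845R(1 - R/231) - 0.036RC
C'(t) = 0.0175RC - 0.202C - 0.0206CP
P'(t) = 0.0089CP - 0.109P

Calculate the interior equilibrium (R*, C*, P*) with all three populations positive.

From dP/dt = 0: 0.0089C* = 0.109, so C* = 12.2.
From dR/dt = 0: 0.845(1 - R*/231) = 0.036·12.2, giving R* = 231·(1 - 0.522) = 110.
From dC/dt = 0: 0.0175·110 - 0.202 = 0.0206P*, so P* = 1.73/0.0206 = 84.

R* ≈ 110, C* ≈ 12.2, P* ≈ 84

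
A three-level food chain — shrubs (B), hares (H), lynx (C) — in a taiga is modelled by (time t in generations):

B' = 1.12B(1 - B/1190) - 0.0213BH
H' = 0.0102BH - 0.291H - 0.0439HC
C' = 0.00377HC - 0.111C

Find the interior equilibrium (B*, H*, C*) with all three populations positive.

B* ≈ 524, H* ≈ 29.4, C* ≈ 115

From dC/dt = 0: 0.00377H* = 0.111, so H* = 29.4.
From dB/dt = 0: 1.12(1 - B*/1190) = 0.0213·29.4, giving B* = 1190·(1 - 0.56) = 524.
From dH/dt = 0: 0.0102·524 - 0.291 = 0.0439C*, so C* = 5.05/0.0439 = 115.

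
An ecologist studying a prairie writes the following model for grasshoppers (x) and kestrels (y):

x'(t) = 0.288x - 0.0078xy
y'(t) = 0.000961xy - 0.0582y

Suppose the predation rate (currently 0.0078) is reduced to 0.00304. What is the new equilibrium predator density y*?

y* ≈ 94.7

At the interior fixed point, setting dx/dt = 0 with x > 0 fixes y* = (prey growth rate)/(xy coefficient) — independent of the other coefficients.
With the change, y* = 0.288/0.00304 = 94.7; it rises from 36.9.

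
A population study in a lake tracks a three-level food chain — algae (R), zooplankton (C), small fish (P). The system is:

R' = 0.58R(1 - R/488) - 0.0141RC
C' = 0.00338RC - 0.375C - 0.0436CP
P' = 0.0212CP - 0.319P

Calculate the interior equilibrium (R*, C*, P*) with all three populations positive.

From dP/dt = 0: 0.0212C* = 0.319, so C* = 15.
From dR/dt = 0: 0.58(1 - R*/488) = 0.0141·15, giving R* = 488·(1 - 0.366) = 309.
From dC/dt = 0: 0.00338·309 - 0.375 = 0.0436P*, so P* = 0.671/0.0436 = 15.4.

R* ≈ 309, C* ≈ 15, P* ≈ 15.4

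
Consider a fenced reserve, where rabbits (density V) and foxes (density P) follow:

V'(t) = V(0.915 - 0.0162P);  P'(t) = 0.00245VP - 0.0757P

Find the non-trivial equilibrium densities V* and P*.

Set dP/dt = 0 with P > 0: 0.00245V - 0.0757 = 0, so V* = 0.0757/0.00245 = 30.9.
Set dV/dt = 0 with V > 0: 0.915 - 0.0162P = 0, so P* = 0.915/0.0162 = 56.5.

V* ≈ 30.9, P* ≈ 56.5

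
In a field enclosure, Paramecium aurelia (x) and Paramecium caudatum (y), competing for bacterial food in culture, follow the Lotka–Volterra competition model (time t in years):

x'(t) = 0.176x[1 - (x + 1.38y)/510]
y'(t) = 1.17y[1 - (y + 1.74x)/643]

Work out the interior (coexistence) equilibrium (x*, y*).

x* ≈ 269, y* ≈ 174

Setting both brackets to zero gives the nullclines x + 1.38y = 510 and 1.74x + y = 643.
Substituting y = 643 - 1.74x into the first: x(1 - 1.38·1.74) = 510 - 1.38·643.
So x* = -377/-1.4 = 269, and then y* = 643 - 1.74·269 = 174.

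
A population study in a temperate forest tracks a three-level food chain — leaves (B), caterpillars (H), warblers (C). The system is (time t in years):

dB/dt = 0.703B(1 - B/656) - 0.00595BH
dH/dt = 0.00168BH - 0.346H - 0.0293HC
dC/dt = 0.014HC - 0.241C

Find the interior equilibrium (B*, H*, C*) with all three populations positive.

From dC/dt = 0: 0.014H* = 0.241, so H* = 17.2.
From dB/dt = 0: 0.703(1 - B*/656) = 0.00595·17.2, giving B* = 656·(1 - 0.146) = 560.
From dH/dt = 0: 0.00168·560 - 0.346 = 0.0293C*, so C* = 0.596/0.0293 = 20.3.

B* ≈ 560, H* ≈ 17.2, C* ≈ 20.3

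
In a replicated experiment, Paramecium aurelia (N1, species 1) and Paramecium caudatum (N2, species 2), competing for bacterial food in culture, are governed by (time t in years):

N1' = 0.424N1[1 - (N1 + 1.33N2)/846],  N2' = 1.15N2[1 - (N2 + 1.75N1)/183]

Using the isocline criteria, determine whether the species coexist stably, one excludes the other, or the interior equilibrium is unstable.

species 1 excludes species 2

Compare the nullcline intercepts: K1/α12 = 846/1.33 = 636 > K2 = 183; K2/α21 = 183/1.75 = 105 < K1 = 846.
Since the inequalities point opposite ways, species 1 can invade but species 2 cannot.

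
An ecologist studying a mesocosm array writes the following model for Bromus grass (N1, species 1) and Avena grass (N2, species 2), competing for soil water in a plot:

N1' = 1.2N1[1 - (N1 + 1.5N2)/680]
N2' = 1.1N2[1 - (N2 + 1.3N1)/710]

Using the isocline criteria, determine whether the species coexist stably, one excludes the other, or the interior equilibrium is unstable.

Compare the nullcline intercepts: K1/α12 = 680/1.5 = 453 < K2 = 710; K2/α21 = 710/1.3 = 546 < K1 = 680.
Since both are reversed, neither can invade when rare; the interior point is a saddle.

unstable coexistence (outcome depends on initial conditions)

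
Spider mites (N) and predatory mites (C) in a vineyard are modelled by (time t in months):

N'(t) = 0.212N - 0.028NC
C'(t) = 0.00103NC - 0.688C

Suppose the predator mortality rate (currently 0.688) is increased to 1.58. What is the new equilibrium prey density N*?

N* ≈ 1530

At the interior fixed point, setting dC/dt = 0 with C > 0 fixes N* = (predator death rate)/(NC coefficient) — independent of the other coefficients.
With the change, N* = 1.58/0.00103 = 1530; it rises from 668.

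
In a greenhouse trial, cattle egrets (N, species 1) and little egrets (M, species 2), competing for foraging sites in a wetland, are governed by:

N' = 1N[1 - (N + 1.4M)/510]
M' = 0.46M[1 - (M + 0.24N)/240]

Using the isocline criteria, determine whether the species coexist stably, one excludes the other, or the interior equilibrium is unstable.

Compare the nullcline intercepts: K1/α12 = 510/1.4 = 364 > K2 = 240; K2/α21 = 240/0.24 = 1000 > K1 = 510.
Since both inequalities hold, each species can invade when rare, so the interior equilibrium is stable.

stable coexistence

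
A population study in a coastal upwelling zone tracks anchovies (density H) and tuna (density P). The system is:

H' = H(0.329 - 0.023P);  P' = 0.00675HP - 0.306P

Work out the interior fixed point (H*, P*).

H* ≈ 45.3, P* ≈ 14.3

Set dP/dt = 0 with P > 0: 0.00675H - 0.306 = 0, so H* = 0.306/0.00675 = 45.3.
Set dH/dt = 0 with H > 0: 0.329 - 0.023P = 0, so P* = 0.329/0.023 = 14.3.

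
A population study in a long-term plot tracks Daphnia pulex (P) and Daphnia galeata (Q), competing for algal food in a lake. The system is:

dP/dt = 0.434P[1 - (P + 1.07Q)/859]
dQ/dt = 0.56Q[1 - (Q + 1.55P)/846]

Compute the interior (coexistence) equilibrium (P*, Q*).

Setting both brackets to zero gives the nullclines P + 1.07Q = 859 and 1.55P + Q = 846.
Substituting Q = 846 - 1.55P into the first: P(1 - 1.07·1.55) = 859 - 1.07·846.
So P* = -46.2/-0.659 = 70.2, and then Q* = 846 - 1.55·70.2 = 737.

P* ≈ 70.2, Q* ≈ 737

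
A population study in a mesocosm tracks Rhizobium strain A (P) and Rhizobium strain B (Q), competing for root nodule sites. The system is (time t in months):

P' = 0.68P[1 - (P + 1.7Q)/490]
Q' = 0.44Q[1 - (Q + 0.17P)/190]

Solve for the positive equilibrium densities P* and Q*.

P* ≈ 235, Q* ≈ 150

Setting both brackets to zero gives the nullclines P + 1.7Q = 490 and 0.17P + Q = 190.
Substituting Q = 190 - 0.17P into the first: P(1 - 1.7·0.17) = 490 - 1.7·190.
So P* = 167/0.711 = 235, and then Q* = 190 - 0.17·235 = 150.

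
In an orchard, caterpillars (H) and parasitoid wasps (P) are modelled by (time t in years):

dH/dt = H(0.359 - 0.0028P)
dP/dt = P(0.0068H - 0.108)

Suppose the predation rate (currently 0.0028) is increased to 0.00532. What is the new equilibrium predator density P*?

At the interior fixed point, setting dH/dt = 0 with H > 0 fixes P* = (prey growth rate)/(HP coefficient) — independent of the other coefficients.
With the change, P* = 0.359/0.00532 = 67.5; it falls from 128.

P* ≈ 67.5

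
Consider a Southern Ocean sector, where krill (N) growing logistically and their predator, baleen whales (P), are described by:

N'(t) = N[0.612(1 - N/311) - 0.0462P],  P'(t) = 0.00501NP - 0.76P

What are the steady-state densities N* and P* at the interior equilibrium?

N* ≈ 152, P* ≈ 6.79

From dP/dt = 0 with P > 0: 0.00501N* = 0.76, so N* = 152.
Substitute into dN/dt = 0: 0.612(1 - 152/311) = 0.0462P*.
The bracket is 0.512, giving P* = 0.313/0.0462 = 6.79.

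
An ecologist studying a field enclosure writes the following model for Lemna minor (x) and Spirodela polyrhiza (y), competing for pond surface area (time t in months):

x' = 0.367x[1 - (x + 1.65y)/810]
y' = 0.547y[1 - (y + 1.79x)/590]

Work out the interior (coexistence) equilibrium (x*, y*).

x* ≈ 83.7, y* ≈ 440

Setting both brackets to zero gives the nullclines x + 1.65y = 810 and 1.79x + y = 590.
Substituting y = 590 - 1.79x into the first: x(1 - 1.65·1.79) = 810 - 1.65·590.
So x* = -164/-1.95 = 83.7, and then y* = 590 - 1.79·83.7 = 440.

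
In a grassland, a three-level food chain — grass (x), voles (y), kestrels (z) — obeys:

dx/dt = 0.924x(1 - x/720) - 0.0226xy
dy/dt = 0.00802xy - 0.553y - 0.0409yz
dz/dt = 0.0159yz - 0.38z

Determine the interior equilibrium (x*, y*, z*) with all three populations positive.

x* ≈ 299, y* ≈ 23.9, z* ≈ 45.1

From dz/dt = 0: 0.0159y* = 0.38, so y* = 23.9.
From dx/dt = 0: 0.924(1 - x*/720) = 0.0226·23.9, giving x* = 720·(1 - 0.585) = 299.
From dy/dt = 0: 0.00802·299 - 0.553 = 0.0409z*, so z* = 1.85/0.0409 = 45.1.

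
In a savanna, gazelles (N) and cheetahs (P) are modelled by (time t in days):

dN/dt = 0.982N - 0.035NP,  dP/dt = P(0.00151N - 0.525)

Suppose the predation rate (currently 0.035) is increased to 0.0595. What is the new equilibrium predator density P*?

At the interior fixed point, setting dN/dt = 0 with N > 0 fixes P* = (prey growth rate)/(NP coefficient) — independent of the other coefficients.
With the change, P* = 0.982/0.0595 = 16.5; it falls from 28.1.

P* ≈ 16.5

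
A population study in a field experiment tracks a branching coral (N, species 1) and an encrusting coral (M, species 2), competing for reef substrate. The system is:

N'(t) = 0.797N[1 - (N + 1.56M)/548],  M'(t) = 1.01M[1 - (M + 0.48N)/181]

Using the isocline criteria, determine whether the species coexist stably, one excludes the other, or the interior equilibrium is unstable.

species 1 excludes species 2

Compare the nullcline intercepts: K1/α12 = 548/1.56 = 351 > K2 = 181; K2/α21 = 181/0.48 = 377 < K1 = 548.
Since the inequalities point opposite ways, species 1 can invade but species 2 cannot.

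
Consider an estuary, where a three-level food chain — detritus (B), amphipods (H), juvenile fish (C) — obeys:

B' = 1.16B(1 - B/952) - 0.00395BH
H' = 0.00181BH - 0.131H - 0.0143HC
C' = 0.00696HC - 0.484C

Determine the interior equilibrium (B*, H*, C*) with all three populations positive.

B* ≈ 727, H* ≈ 69.5, C* ≈ 82.8

From dC/dt = 0: 0.00696H* = 0.484, so H* = 69.5.
From dB/dt = 0: 1.16(1 - B*/952) = 0.00395·69.5, giving B* = 952·(1 - 0.237) = 727.
From dH/dt = 0: 0.00181·727 - 0.131 = 0.0143C*, so C* = 1.18/0.0143 = 82.8.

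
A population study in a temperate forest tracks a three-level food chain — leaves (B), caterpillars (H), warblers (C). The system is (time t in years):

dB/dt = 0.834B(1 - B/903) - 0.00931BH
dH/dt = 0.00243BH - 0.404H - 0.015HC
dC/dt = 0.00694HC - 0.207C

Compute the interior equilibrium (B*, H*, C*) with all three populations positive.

From dC/dt = 0: 0.00694H* = 0.207, so H* = 29.8.
From dB/dt = 0: 0.834(1 - B*/903) = 0.00931·29.8, giving B* = 903·(1 - 0.333) = 602.
From dH/dt = 0: 0.00243·602 - 0.404 = 0.015C*, so C* = 1.06/0.015 = 70.6.

B* ≈ 602, H* ≈ 29.8, C* ≈ 70.6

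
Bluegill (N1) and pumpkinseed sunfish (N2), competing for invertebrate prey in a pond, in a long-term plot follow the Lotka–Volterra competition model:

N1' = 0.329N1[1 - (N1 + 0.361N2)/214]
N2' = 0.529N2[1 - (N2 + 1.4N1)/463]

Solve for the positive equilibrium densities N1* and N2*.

Setting both brackets to zero gives the nullclines N1 + 0.361N2 = 214 and 1.4N1 + N2 = 463.
Substituting N2 = 463 - 1.4N1 into the first: N1(1 - 0.361·1.4) = 214 - 0.361·463.
So N1* = 46.9/0.495 = 94.7, and then N2* = 463 - 1.4·94.7 = 330.

N1* ≈ 94.7, N2* ≈ 330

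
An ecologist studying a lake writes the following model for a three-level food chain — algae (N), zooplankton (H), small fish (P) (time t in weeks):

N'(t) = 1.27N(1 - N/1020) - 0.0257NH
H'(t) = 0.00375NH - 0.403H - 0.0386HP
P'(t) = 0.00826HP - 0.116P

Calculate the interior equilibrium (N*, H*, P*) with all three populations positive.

From dP/dt = 0: 0.00826H* = 0.116, so H* = 14.
From dN/dt = 0: 1.27(1 - N*/1020) = 0.0257·14, giving N* = 1020·(1 - 0.284) = 730.
From dH/dt = 0: 0.00375·730 - 0.403 = 0.0386P*, so P* = 2.33/0.0386 = 60.5.

N* ≈ 730, H* ≈ 14, P* ≈ 60.5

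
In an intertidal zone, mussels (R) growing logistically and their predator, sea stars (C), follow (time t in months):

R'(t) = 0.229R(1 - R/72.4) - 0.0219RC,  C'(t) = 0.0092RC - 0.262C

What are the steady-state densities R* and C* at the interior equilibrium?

R* ≈ 28.5, C* ≈ 6.34

From dC/dt = 0 with C > 0: 0.0092R* = 0.262, so R* = 28.5.
Substitute into dR/dt = 0: 0.229(1 - 28.5/72.4) = 0.0219C*.
The bracket is 0.607, giving C* = 0.139/0.0219 = 6.34.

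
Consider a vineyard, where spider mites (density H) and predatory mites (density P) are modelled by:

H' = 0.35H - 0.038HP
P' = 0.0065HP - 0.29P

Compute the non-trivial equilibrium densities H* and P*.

Set dP/dt = 0 with P > 0: 0.0065H - 0.29 = 0, so H* = 0.29/0.0065 = 44.6.
Set dH/dt = 0 with H > 0: 0.35 - 0.038P = 0, so P* = 0.35/0.038 = 9.21.

H* ≈ 44.6, P* ≈ 9.21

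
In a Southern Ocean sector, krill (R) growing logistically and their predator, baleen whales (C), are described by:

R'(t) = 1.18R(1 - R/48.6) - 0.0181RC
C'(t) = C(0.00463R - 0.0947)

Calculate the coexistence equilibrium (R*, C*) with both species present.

From dC/dt = 0 with C > 0: 0.00463R* = 0.0947, so R* = 20.5.
Substitute into dR/dt = 0: 1.18(1 - 20.5/48.6) = 0.0181C*.
The bracket is 0.579, giving C* = 0.683/0.0181 = 37.8.

R* ≈ 20.5, C* ≈ 37.8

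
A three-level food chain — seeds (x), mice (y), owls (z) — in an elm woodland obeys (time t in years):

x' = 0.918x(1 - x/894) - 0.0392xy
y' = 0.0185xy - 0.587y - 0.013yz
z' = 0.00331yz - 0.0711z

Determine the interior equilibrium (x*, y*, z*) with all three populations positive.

x* ≈ 74, y* ≈ 21.5, z* ≈ 60.1

From dz/dt = 0: 0.00331y* = 0.0711, so y* = 21.5.
From dx/dt = 0: 0.918(1 - x*/894) = 0.0392·21.5, giving x* = 894·(1 - 0.917) = 74.
From dy/dt = 0: 0.0185·74 - 0.587 = 0.013z*, so z* = 0.782/0.013 = 60.1.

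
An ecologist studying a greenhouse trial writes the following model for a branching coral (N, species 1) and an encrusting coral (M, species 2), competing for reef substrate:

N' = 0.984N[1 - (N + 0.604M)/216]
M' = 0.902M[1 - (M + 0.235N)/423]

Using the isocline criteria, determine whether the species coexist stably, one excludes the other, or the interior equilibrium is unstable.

species 2 excludes species 1

Compare the nullcline intercepts: K1/α12 = 216/0.604 = 358 < K2 = 423; K2/α21 = 423/0.235 = 1800 > K1 = 216.
Since the inequalities point opposite ways, species 2 can invade but species 1 cannot.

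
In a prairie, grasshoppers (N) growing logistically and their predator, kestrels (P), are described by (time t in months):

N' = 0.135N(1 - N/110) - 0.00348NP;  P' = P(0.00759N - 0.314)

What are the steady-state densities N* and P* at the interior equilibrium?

N* ≈ 41.4, P* ≈ 24.2

From dP/dt = 0 with P > 0: 0.00759N* = 0.314, so N* = 41.4.
Substitute into dN/dt = 0: 0.135(1 - 41.4/110) = 0.00348P*.
The bracket is 0.624, giving P* = 0.0842/0.00348 = 24.2.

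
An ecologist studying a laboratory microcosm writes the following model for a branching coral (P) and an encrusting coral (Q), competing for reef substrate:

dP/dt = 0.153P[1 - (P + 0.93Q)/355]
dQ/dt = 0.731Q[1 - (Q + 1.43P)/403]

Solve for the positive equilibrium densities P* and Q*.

P* ≈ 60, Q* ≈ 317

Setting both brackets to zero gives the nullclines P + 0.93Q = 355 and 1.43P + Q = 403.
Substituting Q = 403 - 1.43P into the first: P(1 - 0.93·1.43) = 355 - 0.93·403.
So P* = -19.8/-0.33 = 60, and then Q* = 403 - 1.43·60 = 317.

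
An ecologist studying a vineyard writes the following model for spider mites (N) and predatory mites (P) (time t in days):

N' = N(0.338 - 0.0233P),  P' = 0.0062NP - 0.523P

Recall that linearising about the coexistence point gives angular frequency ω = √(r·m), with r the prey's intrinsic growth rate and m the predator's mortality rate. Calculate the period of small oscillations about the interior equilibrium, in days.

T ≈ 14.9 days

Here r = 0.338 and m = 0.523, so r·m = 0.177.
ω = √0.177 = 0.42 per day, hence T = 2π/ω ≈ 14.9 days.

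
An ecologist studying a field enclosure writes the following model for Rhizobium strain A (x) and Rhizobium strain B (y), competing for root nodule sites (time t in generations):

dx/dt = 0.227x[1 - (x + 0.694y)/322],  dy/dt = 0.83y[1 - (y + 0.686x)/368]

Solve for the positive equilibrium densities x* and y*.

Setting both brackets to zero gives the nullclines x + 0.694y = 322 and 0.686x + y = 368.
Substituting y = 368 - 0.686x into the first: x(1 - 0.694·0.686) = 322 - 0.694·368.
So x* = 66.6/0.524 = 127, and then y* = 368 - 0.686·127 = 281.

x* ≈ 127, y* ≈ 281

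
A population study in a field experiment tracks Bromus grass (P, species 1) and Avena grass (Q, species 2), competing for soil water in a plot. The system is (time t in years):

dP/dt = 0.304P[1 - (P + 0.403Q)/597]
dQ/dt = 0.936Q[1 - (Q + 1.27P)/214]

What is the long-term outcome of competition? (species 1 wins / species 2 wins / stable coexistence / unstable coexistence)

Compare the nullcline intercepts: K1/α12 = 597/0.403 = 1480 > K2 = 214; K2/α21 = 214/1.27 = 169 < K1 = 597.
Since the inequalities point opposite ways, species 1 can invade but species 2 cannot.

species 1 excludes species 2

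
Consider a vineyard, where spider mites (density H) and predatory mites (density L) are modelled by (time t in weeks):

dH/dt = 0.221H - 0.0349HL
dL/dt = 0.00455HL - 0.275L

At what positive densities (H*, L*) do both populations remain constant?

H* ≈ 60.4, L* ≈ 6.33

Set dL/dt = 0 with L > 0: 0.00455H - 0.275 = 0, so H* = 0.275/0.00455 = 60.4.
Set dH/dt = 0 with H > 0: 0.221 - 0.0349L = 0, so L* = 0.221/0.0349 = 6.33.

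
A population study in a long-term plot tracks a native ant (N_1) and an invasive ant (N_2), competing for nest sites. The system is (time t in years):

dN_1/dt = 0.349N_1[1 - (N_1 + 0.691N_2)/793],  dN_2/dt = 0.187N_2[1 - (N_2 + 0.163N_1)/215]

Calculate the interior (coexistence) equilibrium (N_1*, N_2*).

Setting both brackets to zero gives the nullclines N_1 + 0.691N_2 = 793 and 0.163N_1 + N_2 = 215.
Substituting N_2 = 215 - 0.163N_1 into the first: N_1(1 - 0.691·0.163) = 793 - 0.691·215.
So N_1* = 644/0.887 = 726, and then N_2* = 215 - 0.163·726 = 96.6.

N_1* ≈ 726, N_2* ≈ 96.6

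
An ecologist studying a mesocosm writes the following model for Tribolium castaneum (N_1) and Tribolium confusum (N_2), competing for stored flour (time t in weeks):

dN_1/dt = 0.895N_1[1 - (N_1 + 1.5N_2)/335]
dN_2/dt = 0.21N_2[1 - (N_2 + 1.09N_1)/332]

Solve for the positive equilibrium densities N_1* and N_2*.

Setting both brackets to zero gives the nullclines N_1 + 1.5N_2 = 335 and 1.09N_1 + N_2 = 332.
Substituting N_2 = 332 - 1.09N_1 into the first: N_1(1 - 1.5·1.09) = 335 - 1.5·332.
So N_1* = -163/-0.635 = 257, and then N_2* = 332 - 1.09·257 = 52.2.

N_1* ≈ 257, N_2* ≈ 52.2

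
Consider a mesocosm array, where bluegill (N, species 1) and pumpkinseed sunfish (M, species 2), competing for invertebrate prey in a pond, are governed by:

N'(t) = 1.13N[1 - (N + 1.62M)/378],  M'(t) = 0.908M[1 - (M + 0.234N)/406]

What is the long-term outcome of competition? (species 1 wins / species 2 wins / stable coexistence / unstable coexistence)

species 2 excludes species 1

Compare the nullcline intercepts: K1/α12 = 378/1.62 = 233 < K2 = 406; K2/α21 = 406/0.234 = 1740 > K1 = 378.
Since the inequalities point opposite ways, species 2 can invade but species 1 cannot.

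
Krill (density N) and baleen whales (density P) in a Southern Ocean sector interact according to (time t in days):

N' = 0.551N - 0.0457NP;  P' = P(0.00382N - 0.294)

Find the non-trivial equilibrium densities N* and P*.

Set dP/dt = 0 with P > 0: 0.00382N - 0.294 = 0, so N* = 0.294/0.00382 = 77.
Set dN/dt = 0 with N > 0: 0.551 - 0.0457P = 0, so P* = 0.551/0.0457 = 12.1.

N* ≈ 77, P* ≈ 12.1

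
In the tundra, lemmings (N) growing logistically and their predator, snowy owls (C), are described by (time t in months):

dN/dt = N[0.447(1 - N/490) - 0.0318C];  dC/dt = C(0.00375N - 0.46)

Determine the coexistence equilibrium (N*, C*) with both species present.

N* ≈ 123, C* ≈ 10.5

From dC/dt = 0 with C > 0: 0.00375N* = 0.46, so N* = 123.
Substitute into dN/dt = 0: 0.447(1 - 123/490) = 0.0318C*.
The bracket is 0.75, giving C* = 0.335/0.0318 = 10.5.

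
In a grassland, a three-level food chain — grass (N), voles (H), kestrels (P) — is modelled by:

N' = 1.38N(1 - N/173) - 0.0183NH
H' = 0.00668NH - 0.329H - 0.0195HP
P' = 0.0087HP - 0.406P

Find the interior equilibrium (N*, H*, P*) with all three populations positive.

N* ≈ 65.9, H* ≈ 46.7, P* ≈ 5.72

From dP/dt = 0: 0.0087H* = 0.406, so H* = 46.7.
From dN/dt = 0: 1.38(1 - N*/173) = 0.0183·46.7, giving N* = 173·(1 - 0.619) = 65.9.
From dH/dt = 0: 0.00668·65.9 - 0.329 = 0.0195P*, so P* = 0.111/0.0195 = 5.72.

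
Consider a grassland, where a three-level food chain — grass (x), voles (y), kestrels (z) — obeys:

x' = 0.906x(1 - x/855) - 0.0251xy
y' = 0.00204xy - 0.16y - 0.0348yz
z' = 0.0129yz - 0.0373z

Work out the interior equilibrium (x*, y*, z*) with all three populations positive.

From dz/dt = 0: 0.0129y* = 0.0373, so y* = 2.89.
From dx/dt = 0: 0.906(1 - x*/855) = 0.0251·2.89, giving x* = 855·(1 - 0.0801) = 787.
From dy/dt = 0: 0.00204·787 - 0.16 = 0.0348z*, so z* = 1.44/0.0348 = 41.5.

x* ≈ 787, y* ≈ 2.89, z* ≈ 41.5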